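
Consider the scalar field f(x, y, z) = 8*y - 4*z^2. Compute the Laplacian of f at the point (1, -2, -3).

∂²f/∂x² = 0
∂²f/∂y² = 0
∂²f/∂z² = -8
∇²f = -8
At (1, -2, -3): -8.

-8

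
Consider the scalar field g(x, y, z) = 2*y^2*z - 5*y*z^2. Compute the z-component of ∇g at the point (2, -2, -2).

(∇g)_3 = ∂g/∂z = 2*y^2 - 10*y*z
At (2, -2, -2): -32.

-32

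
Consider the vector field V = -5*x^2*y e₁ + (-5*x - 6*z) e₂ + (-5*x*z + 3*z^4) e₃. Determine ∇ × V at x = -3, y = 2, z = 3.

(∇×V)₁ = ∂V₃/∂y − ∂V₂/∂z = 6
(∇×V)₂ = ∂V₁/∂z − ∂V₃/∂x = 5*z
(∇×V)₃ = ∂V₂/∂x − ∂V₁/∂y = 5*x^2 - 5
∇×V = (6, 5*z, 5*x^2 - 5)
At (-3, 2, 3): (6, 15, 40).

(6, 15, 40)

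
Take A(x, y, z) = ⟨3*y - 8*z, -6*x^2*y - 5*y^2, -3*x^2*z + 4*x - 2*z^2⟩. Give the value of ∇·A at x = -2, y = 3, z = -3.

-54

∂A₁/∂x = 0
∂A₂/∂y = -6*x^2 - 10*y
∂A₃/∂z = -3*x^2 - 4*z
∇·A = -9*x^2 - 10*y - 4*z
At (-2, 3, -3): -54.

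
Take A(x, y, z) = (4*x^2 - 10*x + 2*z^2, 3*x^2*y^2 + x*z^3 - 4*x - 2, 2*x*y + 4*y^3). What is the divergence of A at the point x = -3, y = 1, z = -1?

∂A₁/∂x = 8*x - 10
∂A₂/∂y = 6*x^2*y
∂A₃/∂z = 0
∇·A = 6*x^2*y + 8*x - 10
At (-3, 1, -1): 20.

20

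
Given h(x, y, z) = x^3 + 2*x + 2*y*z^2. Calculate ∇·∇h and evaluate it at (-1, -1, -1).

-10

∂²h/∂x² = 6*x
∂²h/∂y² = 0
∂²h/∂z² = 4*y
∇²h = 6*x + 4*y
At (-1, -1, -1): -10.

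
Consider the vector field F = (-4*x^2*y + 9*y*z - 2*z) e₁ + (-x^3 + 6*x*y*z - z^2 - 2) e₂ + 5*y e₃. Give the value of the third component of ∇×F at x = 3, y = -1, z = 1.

-6

(∇×F)_3 = ∂F₂/∂x − ∂F₁/∂y
= -3*x^2 + 6*y*z − (-4*x^2 + 9*z)
= x^2 + 6*y*z - 9*z
At (3, -1, 1): -6.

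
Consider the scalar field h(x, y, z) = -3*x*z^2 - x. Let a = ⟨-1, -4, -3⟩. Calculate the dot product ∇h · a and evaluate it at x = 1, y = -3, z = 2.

49

∂h/∂x = -3*z^2 - 1
∂h/∂y = 0
∂h/∂z = -6*x*z
∇h at (1, -3, 2) = (-13, 0, -12)
∇h · a = (-13)(-1) + (0)(-4) + (-12)(-3) = 49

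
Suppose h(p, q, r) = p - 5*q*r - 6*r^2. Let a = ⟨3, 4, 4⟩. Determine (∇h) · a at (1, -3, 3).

∂h/∂p = 1
∂h/∂q = -5*r
∂h/∂r = -5*q - 12*r
∇h at (1, -3, 3) = (1, -15, -21)
∇h · a = (1)(3) + (-15)(4) + (-21)(4) = -141

-141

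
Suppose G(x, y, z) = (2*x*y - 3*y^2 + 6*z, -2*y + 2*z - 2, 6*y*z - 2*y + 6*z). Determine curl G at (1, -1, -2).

(-16, 6, -8)

(∇×G)₁ = ∂G₃/∂y − ∂G₂/∂z = 6*z - 4
(∇×G)₂ = ∂G₁/∂z − ∂G₃/∂x = 6
(∇×G)₃ = ∂G₂/∂x − ∂G₁/∂y = -2*x + 6*y
∇×G = (6*z - 4, 6, -2*x + 6*y)
At (1, -1, -2): (-16, 6, -8).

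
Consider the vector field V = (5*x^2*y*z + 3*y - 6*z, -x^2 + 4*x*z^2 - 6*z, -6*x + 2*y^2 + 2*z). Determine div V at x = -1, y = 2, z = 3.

-58

∂V₁/∂x = 10*x*y*z
∂V₂/∂y = 0
∂V₃/∂z = 2
∇·V = 10*x*y*z + 2
At (-1, 2, 3): -58.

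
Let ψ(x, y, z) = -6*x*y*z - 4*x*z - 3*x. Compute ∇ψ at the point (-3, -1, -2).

∂ψ/∂x = -6*y*z - 4*z - 3
∂ψ/∂y = -6*x*z
∂ψ/∂z = -6*x*y - 4*x
∇ψ = (-6*y*z - 4*z - 3, -6*x*z, -6*x*y - 4*x)
At (-3, -1, -2): (-7, -36, -6).

(-7, -36, -6)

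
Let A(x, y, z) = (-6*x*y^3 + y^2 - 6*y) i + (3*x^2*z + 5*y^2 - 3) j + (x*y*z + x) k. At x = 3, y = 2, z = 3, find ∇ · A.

∂A₁/∂x = -6*y^3
∂A₂/∂y = 10*y
∂A₃/∂z = x*y
∇·A = x*y - 6*y^3 + 10*y
At (3, 2, 3): -22.

-22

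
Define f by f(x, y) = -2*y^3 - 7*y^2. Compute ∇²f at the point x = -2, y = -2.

10

∂²f/∂x² = 0
∂²f/∂y² = -2*(6*y + 7)
∇²f = -12*y - 14
At (-2, -2): 10.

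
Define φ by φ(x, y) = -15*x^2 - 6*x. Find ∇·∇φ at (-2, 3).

-30

∂²φ/∂x² = -30
∂²φ/∂y² = 0
∇²φ = -30
At (-2, 3): -30.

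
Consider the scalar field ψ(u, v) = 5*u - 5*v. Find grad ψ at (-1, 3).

∂ψ/∂u = 5
∂ψ/∂v = -5
∇ψ = (5, -5)
At (-1, 3): (5, -5).

(5, -5)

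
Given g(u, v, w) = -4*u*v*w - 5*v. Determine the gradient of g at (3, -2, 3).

(24, -41, 24)

∂g/∂u = -4*v*w
∂g/∂v = -4*u*w - 5
∂g/∂w = -4*u*v
∇g = (-4*v*w, -4*u*w - 5, -4*u*v)
At (3, -2, 3): (24, -41, 24).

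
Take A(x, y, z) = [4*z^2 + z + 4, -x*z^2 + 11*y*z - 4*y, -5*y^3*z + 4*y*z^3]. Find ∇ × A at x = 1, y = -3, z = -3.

(∇×A)₁ = ∂A₃/∂y − ∂A₂/∂z = 2*x*z - 15*y^2*z - 11*y + 4*z^3
(∇×A)₂ = ∂A₁/∂z − ∂A₃/∂x = 8*z + 1
(∇×A)₃ = ∂A₂/∂x − ∂A₁/∂y = -z^2
∇×A = (2*x*z - 15*y^2*z - 11*y + 4*z^3, 8*z + 1, -z^2)
At (1, -3, -3): (324, -23, -9).

(324, -23, -9)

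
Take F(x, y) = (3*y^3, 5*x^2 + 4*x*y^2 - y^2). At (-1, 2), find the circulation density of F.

-30

∂F₂/∂x = 10*x + 4*y^2
∂F₁/∂y = 9*y^2
Scalar curl = 10*x - 5*y^2
At (-1, 2): -30.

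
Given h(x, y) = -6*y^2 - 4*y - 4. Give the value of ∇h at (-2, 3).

∂h/∂x = 0
∂h/∂y = -12*y - 4
∇h = (0, -12*y - 4)
At (-2, 3): (0, -40).

(0, -40)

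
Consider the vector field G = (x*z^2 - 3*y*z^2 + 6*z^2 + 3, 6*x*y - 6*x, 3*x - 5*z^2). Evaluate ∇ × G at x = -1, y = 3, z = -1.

(0, 5, 15)

(∇×G)₁ = ∂G₃/∂y − ∂G₂/∂z = 0
(∇×G)₂ = ∂G₁/∂z − ∂G₃/∂x = 2*x*z - 6*y*z + 12*z - 3
(∇×G)₃ = ∂G₂/∂x − ∂G₁/∂y = 6*y + 3*z^2 - 6
∇×G = (0, 2*x*z - 6*y*z + 12*z - 3, 6*y + 3*z^2 - 6)
At (-1, 3, -1): (0, 5, 15).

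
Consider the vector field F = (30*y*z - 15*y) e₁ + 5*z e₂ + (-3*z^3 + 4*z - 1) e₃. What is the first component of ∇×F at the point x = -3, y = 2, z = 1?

-5

(∇×F)_1 = ∂F₃/∂y − ∂F₂/∂z
= 0 − (5)
= -5
At (-3, 2, 1): -5.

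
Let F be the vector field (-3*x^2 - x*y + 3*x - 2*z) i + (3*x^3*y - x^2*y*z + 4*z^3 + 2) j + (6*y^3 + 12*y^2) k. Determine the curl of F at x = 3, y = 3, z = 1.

(∇×F)₁ = ∂F₃/∂y − ∂F₂/∂z = x^2*y + 18*y^2 + 24*y - 12*z^2
(∇×F)₂ = ∂F₁/∂z − ∂F₃/∂x = -2
(∇×F)₃ = ∂F₂/∂x − ∂F₁/∂y = 9*x^2*y - 2*x*y*z + x
∇×F = (x^2*y + 18*y^2 + 24*y - 12*z^2, -2, 9*x^2*y - 2*x*y*z + x)
At (3, 3, 1): (249, -2, 228).

(249, -2, 228)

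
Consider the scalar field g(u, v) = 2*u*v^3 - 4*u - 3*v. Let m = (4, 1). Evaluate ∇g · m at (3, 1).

7

∂g/∂u = 2*v^3 - 4
∂g/∂v = 6*u*v^2 - 3
∇g at (3, 1) = (-2, 15)
∇g · m = (-2)(4) + (15)(1) = 7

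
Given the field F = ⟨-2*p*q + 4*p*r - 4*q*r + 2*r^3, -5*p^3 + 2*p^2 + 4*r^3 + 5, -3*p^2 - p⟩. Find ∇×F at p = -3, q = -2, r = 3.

(∇×F)₁ = ∂F₃/∂q − ∂F₂/∂r = -12*r^2
(∇×F)₂ = ∂F₁/∂r − ∂F₃/∂p = 10*p - 4*q + 6*r^2 + 1
(∇×F)₃ = ∂F₂/∂p − ∂F₁/∂q = -15*p^2 + 6*p + 4*r
∇×F = (-12*r^2, 10*p - 4*q + 6*r^2 + 1, -15*p^2 + 6*p + 4*r)
At (-3, -2, 3): (-108, 33, -141).

(-108, 33, -141)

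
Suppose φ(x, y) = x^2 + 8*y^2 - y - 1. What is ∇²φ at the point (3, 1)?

∂²φ/∂x² = 2
∂²φ/∂y² = 16
∇²φ = 18
At (3, 1): 18.

18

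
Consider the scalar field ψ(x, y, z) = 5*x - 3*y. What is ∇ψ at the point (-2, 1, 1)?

∂ψ/∂x = 5
∂ψ/∂y = -3
∂ψ/∂z = 0
∇ψ = (5, -3, 0)
At (-2, 1, 1): (5, -3, 0).

(5, -3, 0)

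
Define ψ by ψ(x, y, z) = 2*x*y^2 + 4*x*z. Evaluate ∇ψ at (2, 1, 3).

∂ψ/∂x = 2*y^2 + 4*z
∂ψ/∂y = 4*x*y
∂ψ/∂z = 4*x
∇ψ = (2*y^2 + 4*z, 4*x*y, 4*x)
At (2, 1, 3): (14, 8, 8).

(14, 8, 8)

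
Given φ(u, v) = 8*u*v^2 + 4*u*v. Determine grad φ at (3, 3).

(84, 156)

∂φ/∂u = 8*v^2 + 4*v
∂φ/∂v = 16*u*v + 4*u
∇φ = (8*v^2 + 4*v, 16*u*v + 4*u)
At (3, 3): (84, 156).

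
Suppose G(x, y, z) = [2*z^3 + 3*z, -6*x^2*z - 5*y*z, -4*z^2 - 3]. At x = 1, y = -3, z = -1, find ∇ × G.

(-9, 9, 12)

(∇×G)₁ = ∂G₃/∂y − ∂G₂/∂z = 6*x^2 + 5*y
(∇×G)₂ = ∂G₁/∂z − ∂G₃/∂x = 6*z^2 + 3
(∇×G)₃ = ∂G₂/∂x − ∂G₁/∂y = -12*x*z
∇×G = (6*x^2 + 5*y, 6*z^2 + 3, -12*x*z)
At (1, -3, -1): (-9, 9, 12).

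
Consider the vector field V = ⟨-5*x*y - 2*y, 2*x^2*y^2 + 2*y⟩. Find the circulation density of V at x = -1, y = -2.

∂V₂/∂x = 4*x*y^2
∂V₁/∂y = -5*x - 2
Scalar curl = 4*x*y^2 + 5*x + 2
At (-1, -2): -19.

-19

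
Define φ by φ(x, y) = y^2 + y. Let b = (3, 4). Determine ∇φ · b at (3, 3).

28

∂φ/∂x = 0
∂φ/∂y = 2*y + 1
∇φ at (3, 3) = (0, 7)
∇φ · b = (0)(3) + (7)(4) = 28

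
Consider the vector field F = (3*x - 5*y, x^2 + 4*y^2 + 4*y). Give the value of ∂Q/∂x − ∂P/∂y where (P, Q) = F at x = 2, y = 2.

9

∂F₂/∂x = 2*x
∂F₁/∂y = -5
Scalar curl = 2*x + 5
At (2, 2): 9.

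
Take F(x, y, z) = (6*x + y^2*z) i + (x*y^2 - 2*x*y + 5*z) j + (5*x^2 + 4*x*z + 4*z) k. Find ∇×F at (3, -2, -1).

(∇×F)₁ = ∂F₃/∂y − ∂F₂/∂z = -5
(∇×F)₂ = ∂F₁/∂z − ∂F₃/∂x = -10*x + y^2 - 4*z
(∇×F)₃ = ∂F₂/∂x − ∂F₁/∂y = y^2 - 2*y*z - 2*y
∇×F = (-5, -10*x + y^2 - 4*z, y^2 - 2*y*z - 2*y)
At (3, -2, -1): (-5, -22, 4).

(-5, -22, 4)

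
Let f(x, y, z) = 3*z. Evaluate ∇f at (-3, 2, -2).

∂f/∂x = 0
∂f/∂y = 0
∂f/∂z = 3
∇f = (0, 0, 3)
At (-3, 2, -2): (0, 0, 3).

(0, 0, 3)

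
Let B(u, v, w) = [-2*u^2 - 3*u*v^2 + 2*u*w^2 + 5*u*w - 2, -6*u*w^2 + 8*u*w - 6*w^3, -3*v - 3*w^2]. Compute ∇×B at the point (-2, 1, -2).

(133, 6, -52)

(∇×B)₁ = ∂B₃/∂v − ∂B₂/∂w = 12*u*w - 8*u + 18*w^2 - 3
(∇×B)₂ = ∂B₁/∂w − ∂B₃/∂u = 4*u*w + 5*u
(∇×B)₃ = ∂B₂/∂u − ∂B₁/∂v = 6*u*v - 6*w^2 + 8*w
∇×B = (12*u*w - 8*u + 18*w^2 - 3, 4*u*w + 5*u, 6*u*v - 6*w^2 + 8*w)
At (-2, 1, -2): (133, 6, -52).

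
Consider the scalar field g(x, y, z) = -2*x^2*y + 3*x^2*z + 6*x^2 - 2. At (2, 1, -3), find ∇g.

(-20, -8, 12)

∂g/∂x = -4*x*y + 6*x*z + 12*x
∂g/∂y = -2*x^2
∂g/∂z = 3*x^2
∇g = (-4*x*y + 6*x*z + 12*x, -2*x^2, 3*x^2)
At (2, 1, -3): (-20, -8, 12).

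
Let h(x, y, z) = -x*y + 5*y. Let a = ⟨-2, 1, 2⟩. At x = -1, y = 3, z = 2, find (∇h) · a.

∂h/∂x = -y
∂h/∂y = -x + 5
∂h/∂z = 0
∇h at (-1, 3, 2) = (-3, 6, 0)
∇h · a = (-3)(-2) + (6)(1) + (0)(2) = 12

12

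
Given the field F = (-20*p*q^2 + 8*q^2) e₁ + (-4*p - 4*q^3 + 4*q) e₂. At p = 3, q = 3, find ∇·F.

-284

∂F₁/∂p = -20*q^2
∂F₂/∂q = -12*q^2 + 4
∇·F = -32*q^2 + 4
At (3, 3): -284.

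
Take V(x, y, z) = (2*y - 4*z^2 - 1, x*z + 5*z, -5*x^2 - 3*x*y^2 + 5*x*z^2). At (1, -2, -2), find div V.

-20

∂V₁/∂x = 0
∂V₂/∂y = 0
∂V₃/∂z = 10*x*z
∇·V = 10*x*z
At (1, -2, -2): -20.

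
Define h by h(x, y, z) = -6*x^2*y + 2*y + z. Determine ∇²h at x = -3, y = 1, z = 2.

-12

∂²h/∂x² = -12*y
∂²h/∂y² = 0
∂²h/∂z² = 0
∇²h = -12*y
At (-3, 1, 2): -12.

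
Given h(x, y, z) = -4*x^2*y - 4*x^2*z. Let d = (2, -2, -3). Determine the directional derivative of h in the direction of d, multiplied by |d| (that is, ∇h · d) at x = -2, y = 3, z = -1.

144

∂h/∂x = -8*x*y - 8*x*z
∂h/∂y = -4*x^2
∂h/∂z = -4*x^2
∇h at (-2, 3, -1) = (32, -16, -16)
∇h · d = (32)(2) + (-16)(-2) + (-16)(-3) = 144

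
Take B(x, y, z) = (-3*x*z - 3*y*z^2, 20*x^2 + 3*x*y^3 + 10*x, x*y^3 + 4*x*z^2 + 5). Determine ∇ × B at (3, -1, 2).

(9, -12, 139)

(∇×B)₁ = ∂B₃/∂y − ∂B₂/∂z = 3*x*y^2
(∇×B)₂ = ∂B₁/∂z − ∂B₃/∂x = -3*x - y^3 - 6*y*z - 4*z^2
(∇×B)₃ = ∂B₂/∂x − ∂B₁/∂y = 40*x + 3*y^3 + 3*z^2 + 10
∇×B = (3*x*y^2, -3*x - y^3 - 6*y*z - 4*z^2, 40*x + 3*y^3 + 3*z^2 + 10)
At (3, -1, 2): (9, -12, 139).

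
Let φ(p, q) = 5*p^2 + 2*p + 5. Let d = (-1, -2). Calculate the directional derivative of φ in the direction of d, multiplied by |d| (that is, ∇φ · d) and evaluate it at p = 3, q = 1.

-32

∂φ/∂p = 10*p + 2
∂φ/∂q = 0
∇φ at (3, 1) = (32, 0)
∇φ · d = (32)(-1) + (0)(-2) = -32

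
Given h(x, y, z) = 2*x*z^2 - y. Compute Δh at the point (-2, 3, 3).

∂²h/∂x² = 0
∂²h/∂y² = 0
∂²h/∂z² = 4*x
∇²h = 4*x
At (-2, 3, 3): -8.

-8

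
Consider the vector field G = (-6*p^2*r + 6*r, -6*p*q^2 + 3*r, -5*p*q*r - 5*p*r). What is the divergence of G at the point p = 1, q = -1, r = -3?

48

∂G₁/∂p = -12*p*r
∂G₂/∂q = -12*p*q
∂G₃/∂r = -5*p*q - 5*p
∇·G = -17*p*q - 12*p*r - 5*p
At (1, -1, -3): 48.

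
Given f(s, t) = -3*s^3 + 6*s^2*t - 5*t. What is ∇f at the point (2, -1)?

(-60, 19)

∂f/∂s = -9*s^2 + 12*s*t
∂f/∂t = 6*s^2 - 5
∇f = (-9*s^2 + 12*s*t, 6*s^2 - 5)
At (2, -1): (-60, 19).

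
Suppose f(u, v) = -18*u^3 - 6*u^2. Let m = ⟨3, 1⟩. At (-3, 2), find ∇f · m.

-1350

∂f/∂u = -54*u^2 - 12*u
∂f/∂v = 0
∇f at (-3, 2) = (-450, 0)
∇f · m = (-450)(3) + (0)(1) = -1350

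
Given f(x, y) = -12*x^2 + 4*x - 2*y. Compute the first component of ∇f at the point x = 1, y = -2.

-20

(∇f)_1 = ∂f/∂x = -24*x + 4
At (1, -2): -20.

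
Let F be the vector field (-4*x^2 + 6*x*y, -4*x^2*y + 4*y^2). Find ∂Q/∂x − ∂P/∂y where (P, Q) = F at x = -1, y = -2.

-10

∂F₂/∂x = -8*x*y
∂F₁/∂y = 6*x
Scalar curl = -8*x*y - 6*x
At (-1, -2): -10.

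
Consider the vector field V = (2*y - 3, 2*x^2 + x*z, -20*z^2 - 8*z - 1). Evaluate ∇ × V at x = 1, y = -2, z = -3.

(-1, 0, -1)

(∇×V)₁ = ∂V₃/∂y − ∂V₂/∂z = -x
(∇×V)₂ = ∂V₁/∂z − ∂V₃/∂x = 0
(∇×V)₃ = ∂V₂/∂x − ∂V₁/∂y = 4*x + z - 2
∇×V = (-x, 0, 4*x + z - 2)
At (1, -2, -3): (-1, 0, -1).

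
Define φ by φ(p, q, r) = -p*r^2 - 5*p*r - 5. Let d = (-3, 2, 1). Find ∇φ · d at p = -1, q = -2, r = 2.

∂φ/∂p = -r^2 - 5*r
∂φ/∂q = 0
∂φ/∂r = -2*p*r - 5*p
∇φ at (-1, -2, 2) = (-14, 0, 9)
∇φ · d = (-14)(-3) + (0)(2) + (9)(1) = 51

51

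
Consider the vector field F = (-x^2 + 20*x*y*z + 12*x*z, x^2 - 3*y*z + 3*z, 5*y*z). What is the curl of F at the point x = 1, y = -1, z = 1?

(-1, -8, -18)

(∇×F)₁ = ∂F₃/∂y − ∂F₂/∂z = 3*y + 5*z - 3
(∇×F)₂ = ∂F₁/∂z − ∂F₃/∂x = 20*x*y + 12*x
(∇×F)₃ = ∂F₂/∂x − ∂F₁/∂y = -20*x*z + 2*x
∇×F = (3*y + 5*z - 3, 20*x*y + 12*x, -20*x*z + 2*x)
At (1, -1, 1): (-1, -8, -18).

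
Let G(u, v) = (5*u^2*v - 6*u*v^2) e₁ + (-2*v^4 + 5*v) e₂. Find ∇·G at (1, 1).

1

∂G₁/∂u = 10*u*v - 6*v^2
∂G₂/∂v = -8*v^3 + 5
∇·G = 10*u*v - 8*v^3 - 6*v^2 + 5
At (1, 1): 1.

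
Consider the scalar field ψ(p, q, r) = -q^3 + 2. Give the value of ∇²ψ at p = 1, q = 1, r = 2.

-6

∂²ψ/∂p² = 0
∂²ψ/∂q² = -6*q
∂²ψ/∂r² = 0
∇²ψ = -6*q
At (1, 1, 2): -6.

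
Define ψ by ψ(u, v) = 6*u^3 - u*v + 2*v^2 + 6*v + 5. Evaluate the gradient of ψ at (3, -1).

(163, -1)

∂ψ/∂u = 18*u^2 - v
∂ψ/∂v = -u + 4*v + 6
∇ψ = (18*u^2 - v, -u + 4*v + 6)
At (3, -1): (163, -1).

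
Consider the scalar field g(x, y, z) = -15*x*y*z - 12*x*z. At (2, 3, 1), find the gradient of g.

∂g/∂x = -15*y*z - 12*z
∂g/∂y = -15*x*z
∂g/∂z = -15*x*y - 12*x
∇g = (-15*y*z - 12*z, -15*x*z, -15*x*y - 12*x)
At (2, 3, 1): (-57, -30, -114).

(-57, -30, -114)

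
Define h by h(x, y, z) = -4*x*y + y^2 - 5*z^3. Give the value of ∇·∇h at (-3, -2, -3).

92

∂²h/∂x² = 0
∂²h/∂y² = 2
∂²h/∂z² = -30*z
∇²h = -30*z + 2
At (-3, -2, -3): 92.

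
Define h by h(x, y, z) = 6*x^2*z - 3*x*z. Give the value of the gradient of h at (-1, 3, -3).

∂h/∂x = 12*x*z - 3*z
∂h/∂y = 0
∂h/∂z = 6*x^2 - 3*x
∇h = (12*x*z - 3*z, 0, 6*x^2 - 3*x)
At (-1, 3, -3): (45, 0, 9).

(45, 0, 9)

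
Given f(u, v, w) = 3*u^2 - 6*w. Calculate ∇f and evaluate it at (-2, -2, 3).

(-12, 0, -6)

∂f/∂u = 6*u
∂f/∂v = 0
∂f/∂w = -6
∇f = (6*u, 0, -6)
At (-2, -2, 3): (-12, 0, -6).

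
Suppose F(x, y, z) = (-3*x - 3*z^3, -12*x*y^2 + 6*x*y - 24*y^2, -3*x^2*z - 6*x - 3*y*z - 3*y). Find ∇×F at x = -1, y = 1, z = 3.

(-12, -93, -6)

(∇×F)₁ = ∂F₃/∂y − ∂F₂/∂z = -3*z - 3
(∇×F)₂ = ∂F₁/∂z − ∂F₃/∂x = 6*x*z - 9*z^2 + 6
(∇×F)₃ = ∂F₂/∂x − ∂F₁/∂y = -12*y^2 + 6*y
∇×F = (-3*z - 3, 6*x*z - 9*z^2 + 6, -12*y^2 + 6*y)
At (-1, 1, 3): (-12, -93, -6).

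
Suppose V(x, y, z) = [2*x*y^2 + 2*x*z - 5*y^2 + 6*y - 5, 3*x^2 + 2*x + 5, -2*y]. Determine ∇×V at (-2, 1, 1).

(∇×V)₁ = ∂V₃/∂y − ∂V₂/∂z = -2
(∇×V)₂ = ∂V₁/∂z − ∂V₃/∂x = 2*x
(∇×V)₃ = ∂V₂/∂x − ∂V₁/∂y = -4*x*y + 6*x + 10*y - 4
∇×V = (-2, 2*x, -4*x*y + 6*x + 10*y - 4)
At (-2, 1, 1): (-2, -4, 2).

(-2, -4, 2)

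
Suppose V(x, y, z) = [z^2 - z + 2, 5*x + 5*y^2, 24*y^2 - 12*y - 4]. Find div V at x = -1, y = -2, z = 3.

∂V₁/∂x = 0
∂V₂/∂y = 10*y
∂V₃/∂z = 0
∇·V = 10*y
At (-1, -2, 3): -20.

-20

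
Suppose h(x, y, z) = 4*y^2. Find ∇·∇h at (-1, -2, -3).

∂²h/∂x² = 0
∂²h/∂y² = 8
∂²h/∂z² = 0
∇²h = 8
At (-1, -2, -3): 8.

8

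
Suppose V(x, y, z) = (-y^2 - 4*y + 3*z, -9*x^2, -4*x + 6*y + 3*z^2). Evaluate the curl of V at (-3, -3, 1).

(6, 7, 52)

(∇×V)₁ = ∂V₃/∂y − ∂V₂/∂z = 6
(∇×V)₂ = ∂V₁/∂z − ∂V₃/∂x = 7
(∇×V)₃ = ∂V₂/∂x − ∂V₁/∂y = -18*x + 2*y + 4
∇×V = (6, 7, -18*x + 2*y + 4)
At (-3, -3, 1): (6, 7, 52).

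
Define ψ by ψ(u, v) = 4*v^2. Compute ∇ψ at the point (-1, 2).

(0, 16)

∂ψ/∂u = 0
∂ψ/∂v = 8*v
∇ψ = (0, 8*v)
At (-1, 2): (0, 16).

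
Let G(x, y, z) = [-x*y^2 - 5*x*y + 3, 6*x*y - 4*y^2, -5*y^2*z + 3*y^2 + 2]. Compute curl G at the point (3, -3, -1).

(∇×G)₁ = ∂G₃/∂y − ∂G₂/∂z = -10*y*z + 6*y
(∇×G)₂ = ∂G₁/∂z − ∂G₃/∂x = 0
(∇×G)₃ = ∂G₂/∂x − ∂G₁/∂y = 2*x*y + 5*x + 6*y
∇×G = (-10*y*z + 6*y, 0, 2*x*y + 5*x + 6*y)
At (3, -3, -1): (-48, 0, -21).

(-48, 0, -21)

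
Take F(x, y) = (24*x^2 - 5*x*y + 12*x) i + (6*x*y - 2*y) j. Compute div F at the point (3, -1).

∂F₁/∂x = 48*x - 5*y + 12
∂F₂/∂y = 6*x - 2
∇·F = 54*x - 5*y + 10
At (3, -1): 177.

177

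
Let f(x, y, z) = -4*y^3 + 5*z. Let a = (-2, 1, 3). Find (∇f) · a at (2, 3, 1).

∂f/∂x = 0
∂f/∂y = -12*y^2
∂f/∂z = 5
∇f at (2, 3, 1) = (0, -108, 5)
∇f · a = (0)(-2) + (-108)(1) + (5)(3) = -93

-93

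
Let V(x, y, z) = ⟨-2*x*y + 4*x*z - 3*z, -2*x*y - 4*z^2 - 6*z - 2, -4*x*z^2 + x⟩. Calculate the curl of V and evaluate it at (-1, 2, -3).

(∇×V)₁ = ∂V₃/∂y − ∂V₂/∂z = 8*z + 6
(∇×V)₂ = ∂V₁/∂z − ∂V₃/∂x = 4*x + 4*z^2 - 4
(∇×V)₃ = ∂V₂/∂x − ∂V₁/∂y = 2*x - 2*y
∇×V = (8*z + 6, 4*x + 4*z^2 - 4, 2*x - 2*y)
At (-1, 2, -3): (-18, 28, -6).

(-18, 28, -6)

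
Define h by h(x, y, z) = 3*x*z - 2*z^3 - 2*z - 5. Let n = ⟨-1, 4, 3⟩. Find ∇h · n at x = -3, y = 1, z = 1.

-54

∂h/∂x = 3*z
∂h/∂y = 0
∂h/∂z = 3*x - 6*z^2 - 2
∇h at (-3, 1, 1) = (3, 0, -17)
∇h · n = (3)(-1) + (0)(4) + (-17)(3) = -54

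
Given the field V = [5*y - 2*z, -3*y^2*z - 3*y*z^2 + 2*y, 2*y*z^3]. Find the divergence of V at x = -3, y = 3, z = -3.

∂V₁/∂x = 0
∂V₂/∂y = -6*y*z - 3*z^2 + 2
∂V₃/∂z = 6*y*z^2
∇·V = 6*y*z^2 - 6*y*z - 3*z^2 + 2
At (-3, 3, -3): 191.

191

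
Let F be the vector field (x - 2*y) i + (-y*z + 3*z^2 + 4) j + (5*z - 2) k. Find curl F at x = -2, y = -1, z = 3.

(-19, 0, 2)

(∇×F)₁ = ∂F₃/∂y − ∂F₂/∂z = y - 6*z
(∇×F)₂ = ∂F₁/∂z − ∂F₃/∂x = 0
(∇×F)₃ = ∂F₂/∂x − ∂F₁/∂y = 2
∇×F = (y - 6*z, 0, 2)
At (-2, -1, 3): (-19, 0, 2).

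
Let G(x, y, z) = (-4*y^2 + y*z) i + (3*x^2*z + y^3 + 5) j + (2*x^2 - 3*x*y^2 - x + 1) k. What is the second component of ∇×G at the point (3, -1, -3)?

-9

(∇×G)_2 = ∂G₁/∂z − ∂G₃/∂x
= y − (4*x - 3*y^2 - 1)
= -4*x + 3*y^2 + y + 1
At (3, -1, -3): -9.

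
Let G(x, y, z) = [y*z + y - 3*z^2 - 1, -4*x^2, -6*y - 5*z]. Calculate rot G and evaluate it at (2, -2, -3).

(-6, 16, -14)

(∇×G)₁ = ∂G₃/∂y − ∂G₂/∂z = -6
(∇×G)₂ = ∂G₁/∂z − ∂G₃/∂x = y - 6*z
(∇×G)₃ = ∂G₂/∂x − ∂G₁/∂y = -8*x - z - 1
∇×G = (-6, y - 6*z, -8*x - z - 1)
At (2, -2, -3): (-6, 16, -14).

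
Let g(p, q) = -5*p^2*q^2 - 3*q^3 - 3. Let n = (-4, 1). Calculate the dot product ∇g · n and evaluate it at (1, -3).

309

∂g/∂p = -10*p*q^2
∂g/∂q = -10*p^2*q - 9*q^2
∇g at (1, -3) = (-90, -51)
∇g · n = (-90)(-4) + (-51)(1) = 309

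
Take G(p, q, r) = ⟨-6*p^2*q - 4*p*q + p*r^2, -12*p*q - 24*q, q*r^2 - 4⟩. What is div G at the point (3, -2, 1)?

17

∂G₁/∂p = -12*p*q - 4*q + r^2
∂G₂/∂q = -12*p - 24
∂G₃/∂r = 2*q*r
∇·G = -12*p*q - 12*p + 2*q*r - 4*q + r^2 - 24
At (3, -2, 1): 17.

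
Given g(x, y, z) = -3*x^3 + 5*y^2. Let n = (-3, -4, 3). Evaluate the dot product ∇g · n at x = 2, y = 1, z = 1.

68

∂g/∂x = -9*x^2
∂g/∂y = 10*y
∂g/∂z = 0
∇g at (2, 1, 1) = (-36, 10, 0)
∇g · n = (-36)(-3) + (10)(-4) + (0)(3) = 68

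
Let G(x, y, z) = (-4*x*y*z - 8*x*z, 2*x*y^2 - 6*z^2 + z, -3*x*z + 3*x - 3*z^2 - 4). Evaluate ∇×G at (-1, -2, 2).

(23, 3, 0)

(∇×G)₁ = ∂G₃/∂y − ∂G₂/∂z = 12*z - 1
(∇×G)₂ = ∂G₁/∂z − ∂G₃/∂x = -4*x*y - 8*x + 3*z - 3
(∇×G)₃ = ∂G₂/∂x − ∂G₁/∂y = 4*x*z + 2*y^2
∇×G = (12*z - 1, -4*x*y - 8*x + 3*z - 3, 4*x*z + 2*y^2)
At (-1, -2, 2): (23, 3, 0).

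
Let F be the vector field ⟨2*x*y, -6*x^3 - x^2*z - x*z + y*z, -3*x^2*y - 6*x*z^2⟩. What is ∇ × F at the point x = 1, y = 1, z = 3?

(-2, 60, -29)

(∇×F)₁ = ∂F₃/∂y − ∂F₂/∂z = -2*x^2 + x - y
(∇×F)₂ = ∂F₁/∂z − ∂F₃/∂x = 6*x*y + 6*z^2
(∇×F)₃ = ∂F₂/∂x − ∂F₁/∂y = -18*x^2 - 2*x*z - 2*x - z
∇×F = (-2*x^2 + x - y, 6*x*y + 6*z^2, -18*x^2 - 2*x*z - 2*x - z)
At (1, 1, 3): (-2, 60, -29).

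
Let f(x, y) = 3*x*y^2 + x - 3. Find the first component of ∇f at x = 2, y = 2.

13

(∇f)_1 = ∂f/∂x = 3*y^2 + 1
At (2, 2): 13.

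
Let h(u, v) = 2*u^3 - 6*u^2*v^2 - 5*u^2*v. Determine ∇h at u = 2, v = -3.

(-132, 124)

∂h/∂u = 6*u^2 - 12*u*v^2 - 10*u*v
∂h/∂v = -12*u^2*v - 5*u^2
∇h = (6*u^2 - 12*u*v^2 - 10*u*v, -12*u^2*v - 5*u^2)
At (2, -3): (-132, 124).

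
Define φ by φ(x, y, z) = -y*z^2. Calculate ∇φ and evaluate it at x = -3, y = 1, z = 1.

(0, -1, -2)

∂φ/∂x = 0
∂φ/∂y = -z^2
∂φ/∂z = -2*y*z
∇φ = (0, -z^2, -2*y*z)
At (-3, 1, 1): (0, -1, -2).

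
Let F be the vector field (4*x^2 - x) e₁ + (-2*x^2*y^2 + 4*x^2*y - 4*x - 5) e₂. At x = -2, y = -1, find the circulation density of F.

20

∂F₂/∂x = -4*x*y^2 + 8*x*y - 4
∂F₁/∂y = 0
Scalar curl = -4*x*y^2 + 8*x*y - 4
At (-2, -1): 20.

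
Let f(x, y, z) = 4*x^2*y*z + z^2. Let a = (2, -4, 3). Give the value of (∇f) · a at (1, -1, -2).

∂f/∂x = 8*x*y*z
∂f/∂y = 4*x^2*z
∂f/∂z = 4*x^2*y + 2*z
∇f at (1, -1, -2) = (16, -8, -8)
∇f · a = (16)(2) + (-8)(-4) + (-8)(3) = 40

40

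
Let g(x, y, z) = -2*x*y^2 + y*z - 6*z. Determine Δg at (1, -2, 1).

∂²g/∂x² = 0
∂²g/∂y² = -4*x
∂²g/∂z² = 0
∇²g = -4*x
At (1, -2, 1): -4.

-4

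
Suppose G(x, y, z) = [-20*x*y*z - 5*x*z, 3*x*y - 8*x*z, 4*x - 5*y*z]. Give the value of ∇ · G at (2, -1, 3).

56

∂G₁/∂x = -20*y*z - 5*z
∂G₂/∂y = 3*x
∂G₃/∂z = -5*y
∇·G = 3*x - 20*y*z - 5*y - 5*z
At (2, -1, 3): 56.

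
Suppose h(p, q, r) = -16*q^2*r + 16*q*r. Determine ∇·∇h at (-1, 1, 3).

∂²h/∂p² = 0
∂²h/∂q² = -32*r
∂²h/∂r² = 0
∇²h = -32*r
At (-1, 1, 3): -96.

-96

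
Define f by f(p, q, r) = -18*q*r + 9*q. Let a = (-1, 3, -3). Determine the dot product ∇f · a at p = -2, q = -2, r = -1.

∂f/∂p = 0
∂f/∂q = -18*r + 9
∂f/∂r = -18*q
∇f at (-2, -2, -1) = (0, 27, 36)
∇f · a = (0)(-1) + (27)(3) + (36)(-3) = -27

-27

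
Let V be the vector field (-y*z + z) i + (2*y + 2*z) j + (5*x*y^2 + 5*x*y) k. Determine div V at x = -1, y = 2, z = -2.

∂V₁/∂x = 0
∂V₂/∂y = 2
∂V₃/∂z = 0
∇·V = 2
At (-1, 2, -2): 2.

2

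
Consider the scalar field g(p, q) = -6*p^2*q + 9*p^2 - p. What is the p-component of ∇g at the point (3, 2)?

-19

(∇g)_1 = ∂g/∂p = -12*p*q + 18*p - 1
At (3, 2): -19.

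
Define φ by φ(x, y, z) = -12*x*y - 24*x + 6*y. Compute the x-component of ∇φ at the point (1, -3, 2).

12

(∇φ)_1 = ∂φ/∂x = -12*y - 24
At (1, -3, 2): 12.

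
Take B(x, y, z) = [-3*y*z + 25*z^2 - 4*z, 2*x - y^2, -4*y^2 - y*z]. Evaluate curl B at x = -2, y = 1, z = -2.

(-6, -107, -4)

(∇×B)₁ = ∂B₃/∂y − ∂B₂/∂z = -8*y - z
(∇×B)₂ = ∂B₁/∂z − ∂B₃/∂x = -3*y + 50*z - 4
(∇×B)₃ = ∂B₂/∂x − ∂B₁/∂y = 3*z + 2
∇×B = (-8*y - z, -3*y + 50*z - 4, 3*z + 2)
At (-2, 1, -2): (-6, -107, -4).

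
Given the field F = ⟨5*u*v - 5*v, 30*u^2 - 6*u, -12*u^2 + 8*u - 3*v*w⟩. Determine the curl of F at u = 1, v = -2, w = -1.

(∇×F)₁ = ∂F₃/∂v − ∂F₂/∂w = -3*w
(∇×F)₂ = ∂F₁/∂w − ∂F₃/∂u = 24*u - 8
(∇×F)₃ = ∂F₂/∂u − ∂F₁/∂v = 55*u - 1
∇×F = (-3*w, 24*u - 8, 55*u - 1)
At (1, -2, -1): (3, 16, 54).

(3, 16, 54)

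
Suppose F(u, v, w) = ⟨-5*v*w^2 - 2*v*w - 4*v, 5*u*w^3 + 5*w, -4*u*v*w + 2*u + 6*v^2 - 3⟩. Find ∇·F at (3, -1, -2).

12

∂F₁/∂u = 0
∂F₂/∂v = 0
∂F₃/∂w = -4*u*v
∇·F = -4*u*v
At (3, -1, -2): 12.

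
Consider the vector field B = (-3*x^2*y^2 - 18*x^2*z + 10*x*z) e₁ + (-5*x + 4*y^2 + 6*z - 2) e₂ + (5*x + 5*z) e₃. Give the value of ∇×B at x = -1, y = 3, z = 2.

(∇×B)₁ = ∂B₃/∂y − ∂B₂/∂z = -6
(∇×B)₂ = ∂B₁/∂z − ∂B₃/∂x = -18*x^2 + 10*x - 5
(∇×B)₃ = ∂B₂/∂x − ∂B₁/∂y = 6*x^2*y - 5
∇×B = (-6, -18*x^2 + 10*x - 5, 6*x^2*y - 5)
At (-1, 3, 2): (-6, -33, 13).

(-6, -33, 13)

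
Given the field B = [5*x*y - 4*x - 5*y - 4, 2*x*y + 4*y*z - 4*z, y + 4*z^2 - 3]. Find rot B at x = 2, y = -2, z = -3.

(∇×B)₁ = ∂B₃/∂y − ∂B₂/∂z = -4*y + 5
(∇×B)₂ = ∂B₁/∂z − ∂B₃/∂x = 0
(∇×B)₃ = ∂B₂/∂x − ∂B₁/∂y = -5*x + 2*y + 5
∇×B = (-4*y + 5, 0, -5*x + 2*y + 5)
At (2, -2, -3): (13, 0, -9).

(13, 0, -9)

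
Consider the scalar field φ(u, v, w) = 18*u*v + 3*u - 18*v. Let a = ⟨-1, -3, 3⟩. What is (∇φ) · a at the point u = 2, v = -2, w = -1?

∂φ/∂u = 18*v + 3
∂φ/∂v = 18*u - 18
∂φ/∂w = 0
∇φ at (2, -2, -1) = (-33, 18, 0)
∇φ · a = (-33)(-1) + (18)(-3) + (0)(3) = -21

-21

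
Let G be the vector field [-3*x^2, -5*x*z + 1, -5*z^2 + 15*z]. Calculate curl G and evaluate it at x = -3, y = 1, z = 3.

(∇×G)₁ = ∂G₃/∂y − ∂G₂/∂z = 5*x
(∇×G)₂ = ∂G₁/∂z − ∂G₃/∂x = 0
(∇×G)₃ = ∂G₂/∂x − ∂G₁/∂y = -5*z
∇×G = (5*x, 0, -5*z)
At (-3, 1, 3): (-15, 0, -15).

(-15, 0, -15)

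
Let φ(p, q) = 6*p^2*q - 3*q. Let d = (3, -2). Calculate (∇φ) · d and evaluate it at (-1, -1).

∂φ/∂p = 12*p*q
∂φ/∂q = 6*p^2 - 3
∇φ at (-1, -1) = (12, 3)
∇φ · d = (12)(3) + (3)(-2) = 30

30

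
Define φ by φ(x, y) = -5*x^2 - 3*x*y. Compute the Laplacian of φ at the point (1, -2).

-10

∂²φ/∂x² = -10
∂²φ/∂y² = 0
∇²φ = -10
At (1, -2): -10.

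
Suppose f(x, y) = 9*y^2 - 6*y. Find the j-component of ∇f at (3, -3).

(∇f)_2 = ∂f/∂y = 18*y - 6
At (3, -3): -60.

-60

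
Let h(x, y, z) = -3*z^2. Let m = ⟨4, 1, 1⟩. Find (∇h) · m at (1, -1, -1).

6

∂h/∂x = 0
∂h/∂y = 0
∂h/∂z = -6*z
∇h at (1, -1, -1) = (0, 0, 6)
∇h · m = (0)(4) + (0)(1) + (6)(1) = 6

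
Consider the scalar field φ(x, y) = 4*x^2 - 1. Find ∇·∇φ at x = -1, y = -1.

∂²φ/∂x² = 8
∂²φ/∂y² = 0
∇²φ = 8
At (-1, -1): 8.

8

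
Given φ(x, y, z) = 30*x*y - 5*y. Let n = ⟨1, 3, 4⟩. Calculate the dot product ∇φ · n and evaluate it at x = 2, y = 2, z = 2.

∂φ/∂x = 30*y
∂φ/∂y = 30*x - 5
∂φ/∂z = 0
∇φ at (2, 2, 2) = (60, 55, 0)
∇φ · n = (60)(1) + (55)(3) + (0)(4) = 225

225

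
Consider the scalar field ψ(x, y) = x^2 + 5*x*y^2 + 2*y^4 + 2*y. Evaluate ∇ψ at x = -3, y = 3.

(39, 128)

∂ψ/∂x = 2*x + 5*y^2
∂ψ/∂y = 10*x*y + 8*y^3 + 2
∇ψ = (2*x + 5*y^2, 10*x*y + 8*y^3 + 2)
At (-3, 3): (39, 128).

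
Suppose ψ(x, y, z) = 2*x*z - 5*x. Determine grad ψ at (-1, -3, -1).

(-7, 0, -2)

∂ψ/∂x = 2*z - 5
∂ψ/∂y = 0
∂ψ/∂z = 2*x
∇ψ = (2*z - 5, 0, 2*x)
At (-1, -3, -1): (-7, 0, -2).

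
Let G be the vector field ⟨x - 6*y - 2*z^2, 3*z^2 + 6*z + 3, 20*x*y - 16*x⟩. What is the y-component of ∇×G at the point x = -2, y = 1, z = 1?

(∇×G)_2 = ∂G₁/∂z − ∂G₃/∂x
= -4*z − (20*y - 16)
= -20*y - 4*z + 16
At (-2, 1, 1): -8.

-8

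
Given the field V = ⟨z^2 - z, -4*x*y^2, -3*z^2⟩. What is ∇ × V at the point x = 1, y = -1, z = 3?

(∇×V)₁ = ∂V₃/∂y − ∂V₂/∂z = 0
(∇×V)₂ = ∂V₁/∂z − ∂V₃/∂x = 2*z - 1
(∇×V)₃ = ∂V₂/∂x − ∂V₁/∂y = -4*y^2
∇×V = (0, 2*z - 1, -4*y^2)
At (1, -1, 3): (0, 5, -4).

(0, 5, -4)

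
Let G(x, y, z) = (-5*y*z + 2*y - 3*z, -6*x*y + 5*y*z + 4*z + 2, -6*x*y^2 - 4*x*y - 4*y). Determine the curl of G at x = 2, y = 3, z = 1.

(-103, 48, -15)

(∇×G)₁ = ∂G₃/∂y − ∂G₂/∂z = -12*x*y - 4*x - 5*y - 8
(∇×G)₂ = ∂G₁/∂z − ∂G₃/∂x = 6*y^2 - y - 3
(∇×G)₃ = ∂G₂/∂x − ∂G₁/∂y = -6*y + 5*z - 2
∇×G = (-12*x*y - 4*x - 5*y - 8, 6*y^2 - y - 3, -6*y + 5*z - 2)
At (2, 3, 1): (-103, 48, -15).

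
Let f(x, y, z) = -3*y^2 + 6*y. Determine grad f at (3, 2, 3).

∂f/∂x = 0
∂f/∂y = -6*y + 6
∂f/∂z = 0
∇f = (0, -6*y + 6, 0)
At (3, 2, 3): (0, -6, 0).

(0, -6, 0)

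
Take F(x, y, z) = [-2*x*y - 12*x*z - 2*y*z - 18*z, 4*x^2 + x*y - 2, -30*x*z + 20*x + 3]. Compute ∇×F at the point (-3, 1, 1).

(0, 26, -27)

(∇×F)₁ = ∂F₃/∂y − ∂F₂/∂z = 0
(∇×F)₂ = ∂F₁/∂z − ∂F₃/∂x = -12*x - 2*y + 30*z - 38
(∇×F)₃ = ∂F₂/∂x − ∂F₁/∂y = 10*x + y + 2*z
∇×F = (0, -12*x - 2*y + 30*z - 38, 10*x + y + 2*z)
At (-3, 1, 1): (0, 26, -27).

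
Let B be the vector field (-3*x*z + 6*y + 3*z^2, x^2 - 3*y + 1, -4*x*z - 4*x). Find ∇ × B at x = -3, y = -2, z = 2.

(∇×B)₁ = ∂B₃/∂y − ∂B₂/∂z = 0
(∇×B)₂ = ∂B₁/∂z − ∂B₃/∂x = -3*x + 10*z + 4
(∇×B)₃ = ∂B₂/∂x − ∂B₁/∂y = 2*x - 6
∇×B = (0, -3*x + 10*z + 4, 2*x - 6)
At (-3, -2, 2): (0, 33, -12).

(0, 33, -12)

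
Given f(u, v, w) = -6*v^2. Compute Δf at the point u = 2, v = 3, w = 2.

-12

∂²f/∂u² = 0
∂²f/∂v² = -12
∂²f/∂w² = 0
∇²f = -12
At (2, 3, 2): -12.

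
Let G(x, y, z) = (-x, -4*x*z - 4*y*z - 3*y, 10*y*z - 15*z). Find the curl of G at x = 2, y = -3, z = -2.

(∇×G)₁ = ∂G₃/∂y − ∂G₂/∂z = 4*x + 4*y + 10*z
(∇×G)₂ = ∂G₁/∂z − ∂G₃/∂x = 0
(∇×G)₃ = ∂G₂/∂x − ∂G₁/∂y = -4*z
∇×G = (4*x + 4*y + 10*z, 0, -4*z)
At (2, -3, -2): (-24, 0, 8).

(-24, 0, 8)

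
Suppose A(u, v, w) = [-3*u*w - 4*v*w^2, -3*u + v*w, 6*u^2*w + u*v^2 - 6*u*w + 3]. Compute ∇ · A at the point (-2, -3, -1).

38

∂A₁/∂u = -3*w
∂A₂/∂v = w
∂A₃/∂w = 6*u^2 - 6*u
∇·A = 6*u^2 - 6*u - 2*w
At (-2, -3, -1): 38.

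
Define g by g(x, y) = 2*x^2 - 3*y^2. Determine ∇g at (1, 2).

∂g/∂x = 4*x
∂g/∂y = -6*y
∇g = (4*x, -6*y)
At (1, 2): (4, -12).

(4, -12)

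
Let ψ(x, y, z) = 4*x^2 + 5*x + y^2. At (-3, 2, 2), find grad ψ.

∂ψ/∂x = 8*x + 5
∂ψ/∂y = 2*y
∂ψ/∂z = 0
∇ψ = (8*x + 5, 2*y, 0)
At (-3, 2, 2): (-19, 4, 0).

(-19, 4, 0)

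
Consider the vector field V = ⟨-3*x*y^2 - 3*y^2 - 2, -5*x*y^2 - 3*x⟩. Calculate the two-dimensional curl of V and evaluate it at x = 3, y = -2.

-71

∂V₂/∂x = -5*y^2 - 3
∂V₁/∂y = -6*x*y - 6*y
Scalar curl = 6*x*y - 5*y^2 + 6*y - 3
At (3, -2): -71.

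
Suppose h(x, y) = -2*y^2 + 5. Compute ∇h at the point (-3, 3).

∂h/∂x = 0
∂h/∂y = -4*y
∇h = (0, -4*y)
At (-3, 3): (0, -12).

(0, -12)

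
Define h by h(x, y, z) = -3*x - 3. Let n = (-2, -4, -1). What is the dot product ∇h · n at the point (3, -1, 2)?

6

∂h/∂x = -3
∂h/∂y = 0
∂h/∂z = 0
∇h at (3, -1, 2) = (-3, 0, 0)
∇h · n = (-3)(-2) + (0)(-4) + (0)(-1) = 6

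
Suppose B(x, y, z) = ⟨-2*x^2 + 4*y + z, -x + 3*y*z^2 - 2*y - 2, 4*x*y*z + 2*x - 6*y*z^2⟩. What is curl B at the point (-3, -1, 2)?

(-36, 7, -5)

(∇×B)₁ = ∂B₃/∂y − ∂B₂/∂z = 4*x*z - 6*y*z - 6*z^2
(∇×B)₂ = ∂B₁/∂z − ∂B₃/∂x = -4*y*z - 1
(∇×B)₃ = ∂B₂/∂x − ∂B₁/∂y = -5
∇×B = (4*x*z - 6*y*z - 6*z^2, -4*y*z - 1, -5)
At (-3, -1, 2): (-36, 7, -5).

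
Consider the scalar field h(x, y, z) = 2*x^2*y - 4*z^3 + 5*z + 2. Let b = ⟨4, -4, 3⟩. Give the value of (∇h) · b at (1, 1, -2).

∂h/∂x = 4*x*y
∂h/∂y = 2*x^2
∂h/∂z = -12*z^2 + 5
∇h at (1, 1, -2) = (4, 2, -43)
∇h · b = (4)(4) + (2)(-4) + (-43)(3) = -121

-121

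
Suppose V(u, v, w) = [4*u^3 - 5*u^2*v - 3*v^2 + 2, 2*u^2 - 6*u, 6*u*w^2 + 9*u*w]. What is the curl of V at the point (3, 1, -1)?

(∇×V)₁ = ∂V₃/∂v − ∂V₂/∂w = 0
(∇×V)₂ = ∂V₁/∂w − ∂V₃/∂u = -6*w^2 - 9*w
(∇×V)₃ = ∂V₂/∂u − ∂V₁/∂v = 5*u^2 + 4*u + 6*v - 6
∇×V = (0, -6*w^2 - 9*w, 5*u^2 + 4*u + 6*v - 6)
At (3, 1, -1): (0, 3, 57).

(0, 3, 57)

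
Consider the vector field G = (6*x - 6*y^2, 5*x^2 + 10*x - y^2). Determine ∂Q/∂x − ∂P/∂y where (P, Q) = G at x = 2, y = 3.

66

∂G₂/∂x = 10*x + 10
∂G₁/∂y = -12*y
Scalar curl = 10*x + 12*y + 10
At (2, 3): 66.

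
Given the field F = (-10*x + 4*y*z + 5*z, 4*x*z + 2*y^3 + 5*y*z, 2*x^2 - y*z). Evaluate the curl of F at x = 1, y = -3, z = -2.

(13, -11, 0)

(∇×F)₁ = ∂F₃/∂y − ∂F₂/∂z = -4*x - 5*y - z
(∇×F)₂ = ∂F₁/∂z − ∂F₃/∂x = -4*x + 4*y + 5
(∇×F)₃ = ∂F₂/∂x − ∂F₁/∂y = 0
∇×F = (-4*x - 5*y - z, -4*x + 4*y + 5, 0)
At (1, -3, -2): (13, -11, 0).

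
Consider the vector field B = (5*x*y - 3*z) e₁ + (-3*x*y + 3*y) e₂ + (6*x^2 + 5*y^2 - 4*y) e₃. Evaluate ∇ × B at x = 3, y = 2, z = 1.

(16, -39, -21)

(∇×B)₁ = ∂B₃/∂y − ∂B₂/∂z = 10*y - 4
(∇×B)₂ = ∂B₁/∂z − ∂B₃/∂x = -12*x - 3
(∇×B)₃ = ∂B₂/∂x − ∂B₁/∂y = -5*x - 3*y
∇×B = (10*y - 4, -12*x - 3, -5*x - 3*y)
At (3, 2, 1): (16, -39, -21).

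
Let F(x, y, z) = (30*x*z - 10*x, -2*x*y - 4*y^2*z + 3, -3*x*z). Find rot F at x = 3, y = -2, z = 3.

(16, 99, 4)

(∇×F)₁ = ∂F₃/∂y − ∂F₂/∂z = 4*y^2
(∇×F)₂ = ∂F₁/∂z − ∂F₃/∂x = 30*x + 3*z
(∇×F)₃ = ∂F₂/∂x − ∂F₁/∂y = -2*y
∇×F = (4*y^2, 30*x + 3*z, -2*y)
At (3, -2, 3): (16, 99, 4).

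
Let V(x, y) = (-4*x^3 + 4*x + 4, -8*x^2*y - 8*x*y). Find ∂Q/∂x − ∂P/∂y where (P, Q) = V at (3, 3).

∂V₂/∂x = -16*x*y - 8*y
∂V₁/∂y = 0
Scalar curl = -16*x*y - 8*y
At (3, 3): -168.

-168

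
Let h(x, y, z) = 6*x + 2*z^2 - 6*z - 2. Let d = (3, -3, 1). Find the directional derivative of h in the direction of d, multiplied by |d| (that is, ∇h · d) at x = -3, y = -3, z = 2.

20

∂h/∂x = 6
∂h/∂y = 0
∂h/∂z = 4*z - 6
∇h at (-3, -3, 2) = (6, 0, 2)
∇h · d = (6)(3) + (0)(-3) + (2)(1) = 20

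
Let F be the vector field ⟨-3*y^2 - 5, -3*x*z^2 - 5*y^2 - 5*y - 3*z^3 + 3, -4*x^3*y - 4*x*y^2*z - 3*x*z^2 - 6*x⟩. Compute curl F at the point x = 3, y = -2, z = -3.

(-225, -231, -39)

(∇×F)₁ = ∂F₃/∂y − ∂F₂/∂z = -4*x^3 - 8*x*y*z + 6*x*z + 9*z^2
(∇×F)₂ = ∂F₁/∂z − ∂F₃/∂x = 12*x^2*y + 4*y^2*z + 3*z^2 + 6
(∇×F)₃ = ∂F₂/∂x − ∂F₁/∂y = 6*y - 3*z^2
∇×F = (-4*x^3 - 8*x*y*z + 6*x*z + 9*z^2, 12*x^2*y + 4*y^2*z + 3*z^2 + 6, 6*y - 3*z^2)
At (3, -2, -3): (-225, -231, -39).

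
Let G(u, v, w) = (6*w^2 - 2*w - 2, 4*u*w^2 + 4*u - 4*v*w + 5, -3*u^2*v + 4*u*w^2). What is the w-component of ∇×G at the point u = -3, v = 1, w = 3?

(∇×G)_3 = ∂G₂/∂u − ∂G₁/∂v
= 4*w^2 + 4 − (0)
= 4*w^2 + 4
At (-3, 1, 3): 40.

40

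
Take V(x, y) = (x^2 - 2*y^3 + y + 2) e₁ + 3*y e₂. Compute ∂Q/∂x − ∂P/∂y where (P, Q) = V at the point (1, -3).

53

∂V₂/∂x = 0
∂V₁/∂y = -6*y^2 + 1
Scalar curl = 6*y^2 - 1
At (1, -3): 53.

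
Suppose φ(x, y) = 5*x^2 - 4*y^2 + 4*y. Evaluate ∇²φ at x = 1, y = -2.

2

∂²φ/∂x² = 10
∂²φ/∂y² = -8
∇²φ = 2
At (1, -2): 2.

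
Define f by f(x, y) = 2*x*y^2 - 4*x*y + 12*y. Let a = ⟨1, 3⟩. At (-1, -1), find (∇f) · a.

66

∂f/∂x = 2*y^2 - 4*y
∂f/∂y = 4*x*y - 4*x + 12
∇f at (-1, -1) = (6, 20)
∇f · a = (6)(1) + (20)(3) = 66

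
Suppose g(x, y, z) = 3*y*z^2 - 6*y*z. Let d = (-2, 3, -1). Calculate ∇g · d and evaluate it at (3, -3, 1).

-9

∂g/∂x = 0
∂g/∂y = 3*z^2 - 6*z
∂g/∂z = 6*y*z - 6*y
∇g at (3, -3, 1) = (0, -3, 0)
∇g · d = (0)(-2) + (-3)(3) + (0)(-1) = -9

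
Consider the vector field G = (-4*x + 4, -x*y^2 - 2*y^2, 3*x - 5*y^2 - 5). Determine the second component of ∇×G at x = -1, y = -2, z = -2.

(∇×G)_2 = ∂G₁/∂z − ∂G₃/∂x
= 0 − (3)
= -3
At (-1, -2, -2): -3.

-3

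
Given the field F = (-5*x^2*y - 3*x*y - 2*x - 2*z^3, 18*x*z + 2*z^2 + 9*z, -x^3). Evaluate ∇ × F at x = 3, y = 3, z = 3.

(-75, -27, 108)

(∇×F)₁ = ∂F₃/∂y − ∂F₂/∂z = -18*x - 4*z - 9
(∇×F)₂ = ∂F₁/∂z − ∂F₃/∂x = 3*x^2 - 6*z^2
(∇×F)₃ = ∂F₂/∂x − ∂F₁/∂y = 5*x^2 + 3*x + 18*z
∇×F = (-18*x - 4*z - 9, 3*x^2 - 6*z^2, 5*x^2 + 3*x + 18*z)
At (3, 3, 3): (-75, -27, 108).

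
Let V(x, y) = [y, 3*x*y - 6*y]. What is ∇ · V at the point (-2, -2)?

-12

∂V₁/∂x = 0
∂V₂/∂y = 3*x - 6
∇·V = 3*x - 6
At (-2, -2): -12.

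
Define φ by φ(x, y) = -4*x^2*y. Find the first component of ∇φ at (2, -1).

(∇φ)_1 = ∂φ/∂x = -8*x*y
At (2, -1): 16.

16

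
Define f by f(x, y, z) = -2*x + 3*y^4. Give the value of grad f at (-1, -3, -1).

(-2, -324, 0)

∂f/∂x = -2
∂f/∂y = 12*y^3
∂f/∂z = 0
∇f = (-2, 12*y^3, 0)
At (-1, -3, -1): (-2, -324, 0).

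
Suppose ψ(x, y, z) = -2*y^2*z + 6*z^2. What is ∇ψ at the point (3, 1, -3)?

∂ψ/∂x = 0
∂ψ/∂y = -4*y*z
∂ψ/∂z = -2*y^2 + 12*z
∇ψ = (0, -4*y*z, -2*y^2 + 12*z)
At (3, 1, -3): (0, 12, -38).

(0, 12, -38)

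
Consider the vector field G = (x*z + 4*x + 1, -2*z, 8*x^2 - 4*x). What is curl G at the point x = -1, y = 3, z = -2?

(2, 19, 0)

(∇×G)₁ = ∂G₃/∂y − ∂G₂/∂z = 2
(∇×G)₂ = ∂G₁/∂z − ∂G₃/∂x = -15*x + 4
(∇×G)₃ = ∂G₂/∂x − ∂G₁/∂y = 0
∇×G = (2, -15*x + 4, 0)
At (-1, 3, -2): (2, 19, 0).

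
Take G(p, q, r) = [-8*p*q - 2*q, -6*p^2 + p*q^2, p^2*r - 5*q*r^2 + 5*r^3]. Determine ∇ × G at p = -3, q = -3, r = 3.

(∇×G)₁ = ∂G₃/∂q − ∂G₂/∂r = -5*r^2
(∇×G)₂ = ∂G₁/∂r − ∂G₃/∂p = -2*p*r
(∇×G)₃ = ∂G₂/∂p − ∂G₁/∂q = -4*p + q^2 + 2
∇×G = (-5*r^2, -2*p*r, -4*p + q^2 + 2)
At (-3, -3, 3): (-45, 18, 23).

(-45, 18, 23)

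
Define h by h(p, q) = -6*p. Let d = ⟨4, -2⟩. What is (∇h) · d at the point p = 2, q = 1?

-24

∂h/∂p = -6
∂h/∂q = 0
∇h at (2, 1) = (-6, 0)
∇h · d = (-6)(4) + (0)(-2) = -24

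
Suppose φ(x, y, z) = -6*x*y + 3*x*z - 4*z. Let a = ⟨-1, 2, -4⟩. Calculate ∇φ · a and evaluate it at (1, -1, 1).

-17

∂φ/∂x = -6*y + 3*z
∂φ/∂y = -6*x
∂φ/∂z = 3*x - 4
∇φ at (1, -1, 1) = (9, -6, -1)
∇φ · a = (9)(-1) + (-6)(2) + (-1)(-4) = -17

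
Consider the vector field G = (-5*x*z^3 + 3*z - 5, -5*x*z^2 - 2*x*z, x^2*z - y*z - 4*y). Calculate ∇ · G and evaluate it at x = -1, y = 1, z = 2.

-40

∂G₁/∂x = -5*z^3
∂G₂/∂y = 0
∂G₃/∂z = x^2 - y
∇·G = x^2 - y - 5*z^3
At (-1, 1, 2): -40.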